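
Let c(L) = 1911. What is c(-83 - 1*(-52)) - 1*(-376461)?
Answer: 378372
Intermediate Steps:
c(-83 - 1*(-52)) - 1*(-376461) = 1911 - 1*(-376461) = 1911 + 376461 = 378372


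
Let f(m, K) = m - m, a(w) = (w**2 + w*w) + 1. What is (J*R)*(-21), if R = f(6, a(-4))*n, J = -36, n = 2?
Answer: 0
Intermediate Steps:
a(w) = 1 + 2*w**2 (a(w) = (w**2 + w**2) + 1 = 2*w**2 + 1 = 1 + 2*w**2)
f(m, K) = 0
R = 0 (R = 0*2 = 0)
(J*R)*(-21) = -36*0*(-21) = 0*(-21) = 0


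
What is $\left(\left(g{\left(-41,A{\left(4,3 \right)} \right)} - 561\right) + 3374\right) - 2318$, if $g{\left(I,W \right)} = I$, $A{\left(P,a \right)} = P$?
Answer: $454$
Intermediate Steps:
$\left(\left(g{\left(-41,A{\left(4,3 \right)} \right)} - 561\right) + 3374\right) - 2318 = \left(\left(-41 - 561\right) + 3374\right) - 2318 = \left(-602 + 3374\right) - 2318 = 2772 - 2318 = 454$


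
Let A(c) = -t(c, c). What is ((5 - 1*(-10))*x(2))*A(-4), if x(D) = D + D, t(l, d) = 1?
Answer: -60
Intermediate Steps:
A(c) = -1 (A(c) = -1*1 = -1)
x(D) = 2*D
((5 - 1*(-10))*x(2))*A(-4) = ((5 - 1*(-10))*(2*2))*(-1) = ((5 + 10)*4)*(-1) = (15*4)*(-1) = 60*(-1) = -60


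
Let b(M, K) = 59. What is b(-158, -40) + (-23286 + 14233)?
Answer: -8994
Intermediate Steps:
b(-158, -40) + (-23286 + 14233) = 59 + (-23286 + 14233) = 59 - 9053 = -8994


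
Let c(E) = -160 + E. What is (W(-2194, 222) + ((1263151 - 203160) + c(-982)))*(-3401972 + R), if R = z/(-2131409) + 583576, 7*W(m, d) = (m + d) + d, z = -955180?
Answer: -6359166841214697616/2131409 ≈ -2.9836e+12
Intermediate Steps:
W(m, d) = m/7 + 2*d/7 (W(m, d) = ((m + d) + d)/7 = ((d + m) + d)/7 = (m + 2*d)/7 = m/7 + 2*d/7)
R = 1243840093764/2131409 (R = -955180/(-2131409) + 583576 = -955180*(-1/2131409) + 583576 = 955180/2131409 + 583576 = 1243840093764/2131409 ≈ 5.8358e+5)
(W(-2194, 222) + ((1263151 - 203160) + c(-982)))*(-3401972 + R) = (((⅐)*(-2194) + (2/7)*222) + ((1263151 - 203160) + (-160 - 982)))*(-3401972 + 1243840093764/2131409) = ((-2194/7 + 444/7) + (1059991 - 1142))*(-6007153644784/2131409) = (-250 + 1058849)*(-6007153644784/2131409) = 1058599*(-6007153644784/2131409) = -6359166841214697616/2131409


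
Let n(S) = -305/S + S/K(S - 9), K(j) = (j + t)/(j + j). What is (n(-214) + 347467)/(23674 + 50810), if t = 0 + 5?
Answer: 8094835979/1737413784 ≈ 4.6591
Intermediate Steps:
t = 5
K(j) = (5 + j)/(2*j) (K(j) = (j + 5)/(j + j) = (5 + j)/((2*j)) = (5 + j)*(1/(2*j)) = (5 + j)/(2*j))
n(S) = -305/S + 2*S*(-9 + S)/(-4 + S) (n(S) = -305/S + S/(((5 + (S - 9))/(2*(S - 9)))) = -305/S + S/(((5 + (-9 + S))/(2*(-9 + S)))) = -305/S + S/(((-4 + S)/(2*(-9 + S)))) = -305/S + S*(2*(-9 + S)/(-4 + S)) = -305/S + 2*S*(-9 + S)/(-4 + S))
(n(-214) + 347467)/(23674 + 50810) = ((1220 - 305*(-214) + 2*(-214)**2*(-9 - 214))/((-214)*(-4 - 214)) + 347467)/(23674 + 50810) = (-1/214*(1220 + 65270 + 2*45796*(-223))/(-218) + 347467)/74484 = (-1/214*(-1/218)*(1220 + 65270 - 20425016) + 347467)*(1/74484) = (-1/214*(-1/218)*(-20358526) + 347467)*(1/74484) = (-10179263/23326 + 347467)*(1/74484) = (8094835979/23326)*(1/74484) = 8094835979/1737413784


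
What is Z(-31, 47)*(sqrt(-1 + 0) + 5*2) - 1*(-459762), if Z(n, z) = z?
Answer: 460232 + 47*I ≈ 4.6023e+5 + 47.0*I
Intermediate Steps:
Z(-31, 47)*(sqrt(-1 + 0) + 5*2) - 1*(-459762) = 47*(sqrt(-1 + 0) + 5*2) - 1*(-459762) = 47*(sqrt(-1) + 10) + 459762 = 47*(I + 10) + 459762 = 47*(10 + I) + 459762 = (470 + 47*I) + 459762 = 460232 + 47*I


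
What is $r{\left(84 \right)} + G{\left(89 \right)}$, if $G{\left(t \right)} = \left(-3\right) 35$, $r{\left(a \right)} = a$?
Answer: $-21$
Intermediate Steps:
$G{\left(t \right)} = -105$
$r{\left(84 \right)} + G{\left(89 \right)} = 84 - 105 = -21$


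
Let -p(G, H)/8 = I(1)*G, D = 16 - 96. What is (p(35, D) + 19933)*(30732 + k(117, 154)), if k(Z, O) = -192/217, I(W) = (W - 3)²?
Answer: 125457350076/217 ≈ 5.7814e+8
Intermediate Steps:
I(W) = (-3 + W)²
k(Z, O) = -192/217 (k(Z, O) = -192*1/217 = -192/217)
D = -80
p(G, H) = -32*G (p(G, H) = -8*(-3 + 1)²*G = -8*(-2)²*G = -32*G)
(p(35, D) + 19933)*(30732 + k(117, 154)) = (-32*35 + 19933)*(30732 - 192/217) = (-1120 + 19933)*(6668652/217) = 18813*(6668652/217) = 125457350076/217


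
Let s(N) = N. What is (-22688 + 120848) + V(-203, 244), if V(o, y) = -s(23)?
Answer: 98137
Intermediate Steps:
V(o, y) = -23 (V(o, y) = -1*23 = -23)
(-22688 + 120848) + V(-203, 244) = (-22688 + 120848) - 23 = 98160 - 23 = 98137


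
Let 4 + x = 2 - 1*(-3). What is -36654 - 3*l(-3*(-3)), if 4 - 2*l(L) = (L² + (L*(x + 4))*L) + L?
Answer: -71835/2 ≈ -35918.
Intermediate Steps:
x = 1 (x = -4 + (2 - 1*(-3)) = -4 + (2 + 3) = -4 + 5 = 1)
l(L) = 2 - 3*L² - L/2 (l(L) = 2 - ((L² + (L*(1 + 4))*L) + L)/2 = 2 - ((L² + (L*5)*L) + L)/2 = 2 - ((L² + (5*L)*L) + L)/2 = 2 - ((L² + 5*L²) + L)/2 = 2 - (6*L² + L)/2 = 2 - (L + 6*L²)/2 = 2 + (-3*L² - L/2) = 2 - 3*L² - L/2)
-36654 - 3*l(-3*(-3)) = -36654 - 3*(2 - 3*(-3*(-3))² - (-3)*(-3)/2) = -36654 - 3*(2 - 3*9² - ½*9) = -36654 - 3*(2 - 3*81 - 9/2) = -36654 - 3*(2 - 243 - 9/2) = -36654 - 3*(-491)/2 = -36654 - 1*(-1473/2) = -36654 + 1473/2 = -71835/2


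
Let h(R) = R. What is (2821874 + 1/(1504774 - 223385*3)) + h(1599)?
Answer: 2356524211788/834619 ≈ 2.8235e+6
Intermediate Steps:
(2821874 + 1/(1504774 - 223385*3)) + h(1599) = (2821874 + 1/(1504774 - 223385*3)) + 1599 = (2821874 + 1/(1504774 - 670155)) + 1599 = (2821874 + 1/834619) + 1599 = 2355189656007/834619 + 1599 = 2356524211788/834619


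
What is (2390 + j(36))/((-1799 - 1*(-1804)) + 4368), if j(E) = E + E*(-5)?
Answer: 2246/4373 ≈ 0.51361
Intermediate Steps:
j(E) = -4*E (j(E) = E - 5*E = -4*E)
(2390 + j(36))/((-1799 - 1*(-1804)) + 4368) = (2390 - 4*36)/((-1799 - 1*(-1804)) + 4368) = (2390 - 144)/((-1799 + 1804) + 4368) = 2246/(5 + 4368) = 2246/4373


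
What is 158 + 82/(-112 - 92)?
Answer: 16075/102 ≈ 157.60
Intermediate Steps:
158 + 82/(-112 - 92) = 158 + 82/(-204) = 158 - 1/204*82 = 158 - 41/102 = 16075/102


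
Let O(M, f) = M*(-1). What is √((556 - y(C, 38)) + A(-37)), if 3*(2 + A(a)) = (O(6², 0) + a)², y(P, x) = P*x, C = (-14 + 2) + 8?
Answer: √22341/3 ≈ 49.823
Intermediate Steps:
O(M, f) = -M
C = -4 (C = -12 + 8 = -4)
A(a) = -2 + (-36 + a)²/3 (A(a) = -2 + (-1*6² + a)²/3 = -2 + (-1*36 + a)²/3 = -2 + (-36 + a)²/3)
√((556 - y(C, 38)) + A(-37)) = √((556 - (-4)*38) + (-2 + (-36 - 37)²/3)) = √((556 - 1*(-152)) + (-2 + (⅓)*(-73)²)) = √((556 + 152) + (-2 + (⅓)*5329)) = √(708 + (-2 + 5329/3)) = √(708 + 5323/3) = √(7447/3) = √22341/3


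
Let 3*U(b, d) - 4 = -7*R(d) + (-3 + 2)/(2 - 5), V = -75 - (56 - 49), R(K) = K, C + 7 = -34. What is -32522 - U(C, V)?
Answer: -294433/9 ≈ -32715.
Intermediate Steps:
C = -41 (C = -7 - 34 = -41)
V = -82 (V = -75 - 1*7 = -75 - 7 = -82)
U(b, d) = 13/9 - 7*d/3 (U(b, d) = 4/3 + (-7*d + (-3 + 2)/(2 - 5))/3 = 4/3 + (-7*d - 1/(-3))/3 = 4/3 + (-7*d - 1*(-⅓))/3 = 4/3 + (-7*d + ⅓)/3 = 4/3 + (⅓ - 7*d)/3 = 4/3 + (⅑ - 7*d/3) = 13/9 - 7*d/3)
-32522 - U(C, V) = -32522 - (13/9 - 7/3*(-82)) = -32522 - (13/9 + 574/3) = -32522 - 1*1735/9 = -32522 - 1735/9 = -294433/9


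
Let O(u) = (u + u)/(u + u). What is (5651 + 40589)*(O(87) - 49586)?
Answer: -2292810400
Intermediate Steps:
O(u) = 1 (O(u) = (2*u)/((2*u)) = (2*u)*(1/(2*u)) = 1)
(5651 + 40589)*(O(87) - 49586) = (5651 + 40589)*(1 - 49586) = 46240*(-49585) = -2292810400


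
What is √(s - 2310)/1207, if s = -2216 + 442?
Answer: 2*I*√1021/1207 ≈ 0.052946*I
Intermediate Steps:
s = -1774
√(s - 2310)/1207 = √(-1774 - 2310)/1207 = √(-4084)*(1/1207) = (2*I*√1021)*(1/1207) = 2*I*√1021/1207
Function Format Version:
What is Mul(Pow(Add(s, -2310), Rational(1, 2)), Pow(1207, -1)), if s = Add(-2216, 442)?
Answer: Mul(Rational(2, 1207), I, Pow(1021, Rational(1, 2))) ≈ Mul(0.052946, I)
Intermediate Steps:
s = -1774
Mul(Pow(Add(s, -2310), Rational(1, 2)), Pow(1207, -1)) = Mul(Pow(Add(-1774, -2310), Rational(1, 2)), Pow(1207, -1)) = Mul(Pow(-4084, Rational(1, 2)), Rational(1, 1207)) = Mul(Mul(2, I, Pow(1021, Rational(1, 2))), Rational(1, 1207)) = Mul(Rational(2, 1207), I, Pow(1021, Rational(1, 2)))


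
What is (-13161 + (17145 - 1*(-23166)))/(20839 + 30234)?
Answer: 27150/51073 ≈ 0.53159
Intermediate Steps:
(-13161 + (17145 - 1*(-23166)))/(20839 + 30234) = (-13161 + (17145 + 23166))/51073 = (-13161 + 40311)*(1/51073) = 27150*(1/51073) = 27150/51073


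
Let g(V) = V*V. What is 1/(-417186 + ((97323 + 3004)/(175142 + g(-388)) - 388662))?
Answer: -325686/262453311401 ≈ -1.2409e-6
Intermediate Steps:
g(V) = V²
1/(-417186 + ((97323 + 3004)/(175142 + g(-388)) - 388662)) = 1/(-417186 + ((97323 + 3004)/(175142 + (-388)²) - 388662)) = 1/(-417186 + (100327/(175142 + 150544) - 388662)) = 1/(-417186 + (100327/325686 - 388662)) = 1/(-417186 - 126581671805/325686) = 1/(-262453311401/325686) = -325686/262453311401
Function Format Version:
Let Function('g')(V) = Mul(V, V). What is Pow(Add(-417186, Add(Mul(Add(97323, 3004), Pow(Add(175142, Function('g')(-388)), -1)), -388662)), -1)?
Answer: Rational(-325686, 262453311401) ≈ -1.2409e-6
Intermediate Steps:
Function('g')(V) = Pow(V, 2)
Pow(Add(-417186, Add(Mul(Add(97323, 3004), Pow(Add(175142, Function('g')(-388)), -1)), -388662)), -1) = Pow(Add(-417186, Add(Mul(Add(97323, 3004), Pow(Add(175142, Pow(-388, 2)), -1)), -388662)), -1) = Pow(Add(-417186, Add(Mul(100327, Pow(Add(175142, 150544), -1)), -388662)), -1) = Pow(Add(-417186, Add(Mul(100327, Pow(325686, -1)), -388662)), -1) = Pow(Add(-417186, Add(Mul(100327, Rational(1, 325686)), -388662)), -1) = Pow(Add(-417186, Add(Rational(100327, 325686), -388662)), -1) = Pow(Add(-417186, Rational(-126581671805, 325686)), -1) = Pow(Rational(-262453311401, 325686), -1) = Rational(-325686, 262453311401)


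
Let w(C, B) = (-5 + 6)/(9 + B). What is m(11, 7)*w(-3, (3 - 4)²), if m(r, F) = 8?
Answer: ⅘ ≈ 0.80000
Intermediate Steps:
w(C, B) = 1/(9 + B)
m(11, 7)*w(-3, (3 - 4)²) = 8/(9 + (3 - 4)²) = 8/(9 + (-1)²) = 8/(9 + 1) = 8/10 = 8*(⅒) = ⅘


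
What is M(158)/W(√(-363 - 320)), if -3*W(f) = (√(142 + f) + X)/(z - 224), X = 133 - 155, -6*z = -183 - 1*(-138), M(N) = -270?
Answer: 175365/(22 - √(142 + I*√683)) ≈ 17273.0 + 1879.9*I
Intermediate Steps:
z = 15/2 (z = -(-183 - 1*(-138))/6 = -(-183 + 138)/6 = -⅙*(-45) = 15/2 ≈ 7.5000)
X = -22
W(f) = -44/1299 + 2*√(142 + f)/1299 (W(f) = -(√(142 + f) - 22)/(3*(15/2 - 224)) = -(-22 + √(142 + f))/(3*(-433/2)) = -(-22 + √(142 + f))*(-2)/(3*433) = -(44/433 - 2*√(142 + f)/433)/3 = -44/1299 + 2*√(142 + f)/1299)
M(158)/W(√(-363 - 320)) = -270/(-44/1299 + 2*√(142 + √(-363 - 320))/1299) = -270/(-44/1299 + 2*√(142 + √(-683))/1299) = -270/(-44/1299 + 2*√(142 + I*√683)/1299)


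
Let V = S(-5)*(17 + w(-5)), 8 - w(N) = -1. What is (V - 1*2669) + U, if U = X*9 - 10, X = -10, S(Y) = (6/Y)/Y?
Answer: -69069/25 ≈ -2762.8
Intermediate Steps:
S(Y) = 6/Y**2
w(N) = 9 (w(N) = 8 - 1*(-1) = 8 + 1 = 9)
U = -100 (U = -10*9 - 10 = -90 - 10 = -100)
V = 156/25 (V = (6/(-5)**2)*(17 + 9) = (6*(1/25))*26 = (6/25)*26 = 156/25 ≈ 6.2400)
(V - 1*2669) + U = (156/25 - 1*2669) - 100 = (156/25 - 2669) - 100 = -66569/25 - 100 = -69069/25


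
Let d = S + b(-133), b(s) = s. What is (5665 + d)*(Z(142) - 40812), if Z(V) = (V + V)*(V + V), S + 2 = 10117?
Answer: 623439068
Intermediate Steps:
S = 10115 (S = -2 + 10117 = 10115)
Z(V) = 4*V**2 (Z(V) = (2*V)*(2*V) = 4*V**2)
d = 9982 (d = 10115 - 133 = 9982)
(5665 + d)*(Z(142) - 40812) = (5665 + 9982)*(4*142**2 - 40812) = 15647*(4*20164 - 40812) = 15647*(80656 - 40812) = 15647*39844 = 623439068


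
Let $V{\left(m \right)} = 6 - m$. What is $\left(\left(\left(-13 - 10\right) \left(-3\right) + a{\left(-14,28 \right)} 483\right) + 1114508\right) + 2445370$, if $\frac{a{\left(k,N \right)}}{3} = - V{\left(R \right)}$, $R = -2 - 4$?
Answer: $3542559$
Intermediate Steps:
$R = -6$
$a{\left(k,N \right)} = -36$ ($a{\left(k,N \right)} = 3 \left(- (6 - -6)\right) = 3 \left(- (6 + 6)\right) = 3 \left(\left(-1\right) 12\right) = 3 \left(-12\right) = -36$)
$\left(\left(\left(-13 - 10\right) \left(-3\right) + a{\left(-14,28 \right)} 483\right) + 1114508\right) + 2445370 = \left(\left(\left(-13 - 10\right) \left(-3\right) - 17388\right) + 1114508\right) + 2445370 = \left(\left(\left(-23\right) \left(-3\right) - 17388\right) + 1114508\right) + 2445370 = \left(\left(69 - 17388\right) + 1114508\right) + 2445370 = \left(-17319 + 1114508\right) + 2445370 = 1097189 + 2445370 = 3542559$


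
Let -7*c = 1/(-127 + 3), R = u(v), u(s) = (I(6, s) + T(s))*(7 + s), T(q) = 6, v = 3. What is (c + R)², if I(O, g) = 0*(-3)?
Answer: 2712430561/753424 ≈ 3600.1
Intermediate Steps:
I(O, g) = 0
u(s) = 42 + 6*s (u(s) = (0 + 6)*(7 + s) = 6*(7 + s) = 42 + 6*s)
R = 60 (R = 42 + 6*3 = 42 + 18 = 60)
c = 1/868 (c = -1/(7*(-127 + 3)) = -⅐/(-124) = -⅐*(-1/124) = 1/868 ≈ 0.0011521)
(c + R)² = (1/868 + 60)² = (52081/868)² = 2712430561/753424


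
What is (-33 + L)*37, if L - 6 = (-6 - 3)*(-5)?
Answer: 666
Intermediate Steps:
L = 51 (L = 6 + (-6 - 3)*(-5) = 6 - 9*(-5) = 6 + 45 = 51)
(-33 + L)*37 = (-33 + 51)*37 = 18*37 = 666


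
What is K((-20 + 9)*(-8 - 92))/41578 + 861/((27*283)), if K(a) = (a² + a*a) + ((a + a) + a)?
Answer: 3092038993/52949583 ≈ 58.396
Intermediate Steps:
K(a) = 2*a² + 3*a (K(a) = (a² + a²) + (2*a + a) = 2*a² + 3*a)
K((-20 + 9)*(-8 - 92))/41578 + 861/((27*283)) = (((-20 + 9)*(-8 - 92))*(3 + 2*((-20 + 9)*(-8 - 92))))/41578 + 861/((27*283)) = ((-11*(-100))*(3 + 2*(-11*(-100))))*(1/41578) + 861/7641 = (1100*(3 + 2*1100))*(1/41578) + 861*(1/7641) = (1100*(3 + 2200))*(1/41578) + 287/2547 = (1100*2203)*(1/41578) + 287/2547 = 2423300*(1/41578) + 287/2547 = 1211650/20789 + 287/2547 = 3092038993/52949583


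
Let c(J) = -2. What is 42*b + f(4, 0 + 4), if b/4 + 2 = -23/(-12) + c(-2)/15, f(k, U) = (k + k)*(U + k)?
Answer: 138/5 ≈ 27.600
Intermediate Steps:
f(k, U) = 2*k*(U + k) (f(k, U) = (2*k)*(U + k) = 2*k*(U + k))
b = -13/15 (b = -8 + 4*(-23/(-12) - 2/15) = -8 + 4*(-23*(-1/12) - 2*1/15) = -8 + 4*(23/12 - 2/15) = -8 + 4*(107/60) = -8 + 107/15 = -13/15 ≈ -0.86667)
42*b + f(4, 0 + 4) = 42*(-13/15) + 2*4*((0 + 4) + 4) = -182/5 + 2*4*(4 + 4) = -182/5 + 2*4*8 = -182/5 + 64 = 138/5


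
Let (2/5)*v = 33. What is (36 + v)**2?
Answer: 56169/4 ≈ 14042.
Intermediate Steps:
v = 165/2 (v = (5/2)*33 = 165/2 ≈ 82.500)
(36 + v)**2 = (36 + 165/2)**2 = (237/2)**2 = 56169/4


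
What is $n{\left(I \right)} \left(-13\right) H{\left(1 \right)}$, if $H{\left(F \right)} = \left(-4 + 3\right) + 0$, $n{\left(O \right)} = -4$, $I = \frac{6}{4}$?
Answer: $-52$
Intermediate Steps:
$I = \frac{3}{2}$ ($I = 6 \cdot \frac{1}{4} = \frac{3}{2} \approx 1.5$)
$H{\left(F \right)} = -1$ ($H{\left(F \right)} = -1 + 0 = -1$)
$n{\left(I \right)} \left(-13\right) H{\left(1 \right)} = \left(-4\right) \left(-13\right) \left(-1\right) = 52 \left(-1\right) = -52$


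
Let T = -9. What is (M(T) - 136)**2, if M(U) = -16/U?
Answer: 1459264/81 ≈ 18016.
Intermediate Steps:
(M(T) - 136)**2 = (-16/(-9) - 136)**2 = (-16*(-1/9) - 136)**2 = (16/9 - 136)**2 = (-1208/9)**2 = 1459264/81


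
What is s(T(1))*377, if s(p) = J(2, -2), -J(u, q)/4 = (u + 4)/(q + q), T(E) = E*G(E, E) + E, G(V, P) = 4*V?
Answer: 2262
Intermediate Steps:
T(E) = E + 4*E² (T(E) = E*(4*E) + E = 4*E² + E = E + 4*E²)
J(u, q) = -2*(4 + u)/q (J(u, q) = -4*(u + 4)/(q + q) = -4*(4 + u)/(2*q) = -4*(4 + u)*1/(2*q) = -2*(4 + u)/q)
s(p) = 6 (s(p) = 2*(-4 - 1*2)/(-2) = 2*(-½)*(-4 - 2) = 2*(-½)*(-6) = 6)
s(T(1))*377 = 6*377 = 2262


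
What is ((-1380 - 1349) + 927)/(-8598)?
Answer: 901/4299 ≈ 0.20958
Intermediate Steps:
((-1380 - 1349) + 927)/(-8598) = (-2729 + 927)*(-1/8598) = -1802*(-1/8598) = 901/4299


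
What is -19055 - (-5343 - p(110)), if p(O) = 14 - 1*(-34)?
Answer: -13664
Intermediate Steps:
p(O) = 48 (p(O) = 14 + 34 = 48)
-19055 - (-5343 - p(110)) = -19055 - (-5343 - 1*48) = -19055 - (-5343 - 48) = -19055 - 1*(-5391) = -19055 + 5391 = -13664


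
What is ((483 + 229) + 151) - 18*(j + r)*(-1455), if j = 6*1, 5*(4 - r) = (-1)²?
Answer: 257525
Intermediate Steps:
r = 19/5 (r = 4 - ⅕*(-1)² = 4 - ⅕*1 = 4 - ⅕ = 19/5 ≈ 3.8000)
j = 6
((483 + 229) + 151) - 18*(j + r)*(-1455) = ((483 + 229) + 151) - 18*(6 + 19/5)*(-1455) = (712 + 151) - 18*49/5*(-1455) = 863 - 882/5*(-1455) = 863 + 256662 = 257525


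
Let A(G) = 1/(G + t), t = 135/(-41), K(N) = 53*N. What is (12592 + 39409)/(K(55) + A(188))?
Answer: 393803573/22075336 ≈ 17.839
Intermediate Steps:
t = -135/41 (t = 135*(-1/41) = -135/41 ≈ -3.2927)
A(G) = 1/(-135/41 + G) (A(G) = 1/(G - 135/41) = 1/(-135/41 + G))
(12592 + 39409)/(K(55) + A(188)) = (12592 + 39409)/(53*55 + 41/(-135 + 41*188)) = 52001/(2915 + 41/(-135 + 7708)) = 52001/(2915 + 41/7573) = 52001/(22075336/7573) = 52001*(7573/22075336) = 393803573/22075336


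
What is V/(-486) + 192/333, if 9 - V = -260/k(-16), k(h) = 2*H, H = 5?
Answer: 9073/17982 ≈ 0.50456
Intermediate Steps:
k(h) = 10 (k(h) = 2*5 = 10)
V = 35 (V = 9 - (-260)/10 = 9 - 1*(-26) = 9 + 26 = 35)
V/(-486) + 192/333 = 35/(-486) + 192/333 = 35*(-1/486) + 192*(1/333) = -35/486 + 64/111 = 9073/17982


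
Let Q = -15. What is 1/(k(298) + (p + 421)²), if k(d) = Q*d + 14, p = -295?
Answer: 1/11420 ≈ 8.7566e-5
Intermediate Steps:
k(d) = 14 - 15*d (k(d) = -15*d + 14 = 14 - 15*d)
1/(k(298) + (p + 421)²) = 1/((14 - 15*298) + (-295 + 421)²) = 1/((14 - 4470) + 126²) = 1/(-4456 + 15876) = 1/11420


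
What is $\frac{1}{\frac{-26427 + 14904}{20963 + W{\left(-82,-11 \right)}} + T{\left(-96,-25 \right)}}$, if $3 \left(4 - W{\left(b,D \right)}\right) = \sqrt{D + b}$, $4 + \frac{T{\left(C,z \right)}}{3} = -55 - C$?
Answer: $\frac{48555673285}{5362994609913} + \frac{3841 i \sqrt{93}}{5362994609913} \approx 0.0090538 + 6.9068 \cdot 10^{-9} i$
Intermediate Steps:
$T{\left(C,z \right)} = -177 - 3 C$ ($T{\left(C,z \right)} = -12 + 3 \left(-55 - C\right) = -12 - \left(165 + 3 C\right) = -177 - 3 C$)
$W{\left(b,D \right)} = 4 - \frac{\sqrt{D + b}}{3}$
$\frac{1}{\frac{-26427 + 14904}{20963 + W{\left(-82,-11 \right)}} + T{\left(-96,-25 \right)}} = \frac{1}{\frac{-26427 + 14904}{20963 + \left(4 - \frac{\sqrt{-11 - 82}}{3}\right)} - -111} = \frac{1}{- \frac{11523}{20963 + \left(4 - \frac{\sqrt{-93}}{3}\right)} + \left(-177 + 288\right)} = \frac{1}{- \frac{11523}{20963 + \left(4 - \frac{i \sqrt{93}}{3}\right)} + 111} = \frac{1}{- \frac{11523}{20967 - \frac{i \sqrt{93}}{3}} + 111} = \frac{1}{111 - \frac{11523}{20967 - \frac{i \sqrt{93}}{3}}}$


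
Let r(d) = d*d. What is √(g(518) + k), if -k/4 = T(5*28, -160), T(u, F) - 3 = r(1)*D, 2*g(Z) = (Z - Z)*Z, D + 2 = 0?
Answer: 2*I ≈ 2.0*I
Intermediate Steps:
D = -2 (D = -2 + 0 = -2)
g(Z) = 0 (g(Z) = ((Z - Z)*Z)/2 = (0*Z)/2 = (½)*0 = 0)
r(d) = d²
T(u, F) = 1 (T(u, F) = 3 + 1²*(-2) = 3 + 1*(-2) = 3 - 2 = 1)
k = -4 (k = -4*1 = -4)
√(g(518) + k) = √(0 - 4) = √(-4) = 2*I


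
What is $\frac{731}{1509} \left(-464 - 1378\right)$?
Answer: $- \frac{448834}{503} \approx -892.31$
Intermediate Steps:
$\frac{731}{1509} \left(-464 - 1378\right) = 731 \cdot \frac{1}{1509} \left(-1842\right) = \frac{731}{1509} \left(-1842\right) = - \frac{448834}{503}$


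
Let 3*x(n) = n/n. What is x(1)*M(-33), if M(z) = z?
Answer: -11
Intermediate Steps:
x(n) = ⅓ (x(n) = (n/n)/3 = (⅓)*1 = ⅓)
x(1)*M(-33) = (⅓)*(-33) = -11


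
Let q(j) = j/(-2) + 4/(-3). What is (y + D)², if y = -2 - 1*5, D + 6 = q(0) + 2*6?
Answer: 49/9 ≈ 5.4444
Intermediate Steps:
q(j) = -4/3 - j/2 (q(j) = j*(-½) + 4*(-⅓) = -j/2 - 4/3 = -4/3 - j/2)
D = 14/3 (D = -6 + ((-4/3 - ½*0) + 2*6) = -6 + ((-4/3 + 0) + 12) = -6 + (-4/3 + 12) = -6 + 32/3 = 14/3 ≈ 4.6667)
y = -7 (y = -2 - 5 = -7)
(y + D)² = (-7 + 14/3)² = (-7/3)² = 49/9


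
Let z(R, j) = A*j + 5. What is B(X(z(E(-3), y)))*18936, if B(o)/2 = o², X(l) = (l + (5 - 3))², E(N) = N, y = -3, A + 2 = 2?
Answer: 90930672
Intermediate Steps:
A = 0 (A = -2 + 2 = 0)
z(R, j) = 5 (z(R, j) = 0*j + 5 = 0 + 5 = 5)
X(l) = (2 + l)² (X(l) = (l + 2)² = (2 + l)²)
B(o) = 2*o²
B(X(z(E(-3), y)))*18936 = (2*((2 + 5)²)²)*18936 = (2*(7²)²)*18936 = (2*49²)*18936 = (2*2401)*18936 = 4802*18936 = 90930672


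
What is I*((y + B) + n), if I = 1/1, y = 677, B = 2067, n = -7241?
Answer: -4497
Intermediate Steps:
I = 1
I*((y + B) + n) = 1*((677 + 2067) - 7241) = 1*(2744 - 7241) = 1*(-4497) = -4497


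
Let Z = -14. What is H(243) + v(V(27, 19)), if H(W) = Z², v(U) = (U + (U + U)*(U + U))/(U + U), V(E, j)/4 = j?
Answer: 697/2 ≈ 348.50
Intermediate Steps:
V(E, j) = 4*j
v(U) = (U + 4*U²)/(2*U) (v(U) = (U + (2*U)*(2*U))/((2*U)) = (U + 4*U²)*(1/(2*U)) = (U + 4*U²)/(2*U))
H(W) = 196 (H(W) = (-14)² = 196)
H(243) + v(V(27, 19)) = 196 + (½ + 2*(4*19)) = 196 + (½ + 2*76) = 196 + (½ + 152) = 196 + 305/2 = 697/2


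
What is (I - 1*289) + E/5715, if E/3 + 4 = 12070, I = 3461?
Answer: 2018242/635 ≈ 3178.3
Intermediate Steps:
E = 36198 (E = -12 + 3*12070 = -12 + 36210 = 36198)
(I - 1*289) + E/5715 = (3461 - 1*289) + 36198/5715 = (3461 - 289) + 36198*(1/5715) = 3172 + 4022/635 = 2018242/635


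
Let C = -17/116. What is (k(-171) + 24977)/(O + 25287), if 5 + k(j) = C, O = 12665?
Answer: 2896735/4402432 ≈ 0.65798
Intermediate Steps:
C = -17/116 (C = -17*1/116 = -17/116 ≈ -0.14655)
k(j) = -597/116 (k(j) = -5 - 17/116 = -597/116)
(k(-171) + 24977)/(O + 25287) = (-597/116 + 24977)/(12665 + 25287) = (2896735/116)/37952 = (2896735/116)*(1/37952) = 2896735/4402432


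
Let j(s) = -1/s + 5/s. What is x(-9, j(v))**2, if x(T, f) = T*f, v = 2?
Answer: 324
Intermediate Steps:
j(s) = 4/s
x(-9, j(v))**2 = (-36/2)**2 = (-9*2)**2 = (-18)**2 = 324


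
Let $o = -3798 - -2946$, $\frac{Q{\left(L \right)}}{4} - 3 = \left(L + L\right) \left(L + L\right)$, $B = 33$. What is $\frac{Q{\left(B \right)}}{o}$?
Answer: $- \frac{1453}{71} \approx -20.465$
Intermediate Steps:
$Q{\left(L \right)} = 12 + 16 L^{2}$ ($Q{\left(L \right)} = 12 + 4 \left(L + L\right) \left(L + L\right) = 12 + 4 \cdot 2 L 2 L = 12 + 4 \cdot 4 L^{2} = 12 + 16 L^{2}$)
$o = -852$ ($o = -3798 + 2946 = -852$)
$\frac{Q{\left(B \right)}}{o} = \frac{12 + 16 \cdot 33^{2}}{-852} = \left(12 + 16 \cdot 1089\right) \left(- \frac{1}{852}\right) = \left(12 + 17424\right) \left(- \frac{1}{852}\right) = 17436 \left(- \frac{1}{852}\right) = - \frac{1453}{71}$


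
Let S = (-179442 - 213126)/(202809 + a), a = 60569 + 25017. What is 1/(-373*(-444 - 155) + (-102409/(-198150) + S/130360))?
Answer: 37247416857150/8322097856173465453 ≈ 4.4757e-6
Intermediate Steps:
a = 85586
S = -392568/288395 (S = (-179442 - 213126)/(202809 + 85586) = -392568/288395 ≈ -1.3612)
1/(-373*(-444 - 155) + (-102409/(-198150) + S/130360)) = 1/(-373*(-444 - 155) + (-102409/(-198150) - 392568/288395/130360)) = 1/(-373*(-599) + (-102409*(-1/198150) - 392568/288395*1/130360)) = 1/(223427 + (102409/198150 - 49071/4699396525)) = 1/(223427 + 19250031012403/37247416857150) = 1/(8322097856173465453/37247416857150) = 37247416857150/8322097856173465453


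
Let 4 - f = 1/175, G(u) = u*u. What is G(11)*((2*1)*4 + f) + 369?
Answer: 318554/175 ≈ 1820.3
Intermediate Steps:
G(u) = u²
f = 699/175 (f = 4 - 1/175 = 699/175 ≈ 3.9943)
G(11)*((2*1)*4 + f) + 369 = 11²*((2*1)*4 + 699/175) + 369 = 121*(2*4 + 699/175) + 369 = 121*(8 + 699/175) + 369 = 121*(2099/175) + 369 = 253979/175 + 369 = 318554/175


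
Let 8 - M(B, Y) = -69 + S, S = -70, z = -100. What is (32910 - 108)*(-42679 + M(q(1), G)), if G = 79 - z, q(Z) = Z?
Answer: -1395134664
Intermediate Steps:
G = 179 (G = 79 - 1*(-100) = 79 + 100 = 179)
M(B, Y) = 147 (M(B, Y) = 8 - (-69 - 70) = 8 - 1*(-139) = 8 + 139 = 147)
(32910 - 108)*(-42679 + M(q(1), G)) = (32910 - 108)*(-42679 + 147) = 32802*(-42532) = -1395134664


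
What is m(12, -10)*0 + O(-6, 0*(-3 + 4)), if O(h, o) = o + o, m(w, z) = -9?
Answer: 0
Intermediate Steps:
O(h, o) = 2*o
m(12, -10)*0 + O(-6, 0*(-3 + 4)) = -9*0 + 2*(0*(-3 + 4)) = 0 + 2*(0*1) = 0 + 2*0 = 0 + 0 = 0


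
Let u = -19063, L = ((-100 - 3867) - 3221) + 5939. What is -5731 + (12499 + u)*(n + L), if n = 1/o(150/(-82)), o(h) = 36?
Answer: 24577568/3 ≈ 8.1925e+6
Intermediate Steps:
L = -1249 (L = (-3967 - 3221) + 5939 = -7188 + 5939 = -1249)
n = 1/36 ≈ 0.027778
-5731 + (12499 + u)*(n + L) = -5731 + (12499 - 19063)*(1/36 - 1249) = -5731 - 6564*(-44963/36) = -5731 + 24594761/3 = 24577568/3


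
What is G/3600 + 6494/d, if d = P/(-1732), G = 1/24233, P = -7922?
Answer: 28859641905833/20326640400 ≈ 1419.8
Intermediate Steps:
G = 1/24233 ≈ 4.1266e-5
d = 3961/866 (d = -7922/(-1732) = -7922*(-1/1732) = 3961/866 ≈ 4.5739)
G/3600 + 6494/d = (1/24233)/3600 + 6494/(3961/866) = (1/24233)*(1/3600) + 6494*(866/3961) = 1/87238800 + 330812/233 = 28859641905833/20326640400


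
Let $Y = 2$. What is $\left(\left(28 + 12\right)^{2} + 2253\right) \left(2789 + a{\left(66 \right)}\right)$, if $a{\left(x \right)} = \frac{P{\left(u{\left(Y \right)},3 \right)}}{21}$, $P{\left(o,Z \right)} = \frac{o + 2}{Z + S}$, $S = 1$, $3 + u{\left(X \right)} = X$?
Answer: $\frac{902669281}{84} \approx 1.0746 \cdot 10^{7}$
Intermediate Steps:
$u{\left(X \right)} = -3 + X$
$P{\left(o,Z \right)} = \frac{2 + o}{1 + Z}$ ($P{\left(o,Z \right)} = \frac{o + 2}{Z + 1} = \frac{2 + o}{1 + Z}$)
$a{\left(x \right)} = \frac{1}{84}$ ($a{\left(x \right)} = \frac{\frac{1}{1 + 3} \left(2 + \left(-3 + 2\right)\right)}{21} = \frac{2 - 1}{4} \cdot \frac{1}{21} = \frac{1}{4} \cdot 1 \cdot \frac{1}{21} = \frac{1}{4} \cdot \frac{1}{21} = \frac{1}{84}$)
$\left(\left(28 + 12\right)^{2} + 2253\right) \left(2789 + a{\left(66 \right)}\right) = \left(\left(28 + 12\right)^{2} + 2253\right) \left(2789 + \frac{1}{84}\right) = \left(40^{2} + 2253\right) \frac{234277}{84} = \left(1600 + 2253\right) \frac{234277}{84} = 3853 \cdot \frac{234277}{84} = \frac{902669281}{84}$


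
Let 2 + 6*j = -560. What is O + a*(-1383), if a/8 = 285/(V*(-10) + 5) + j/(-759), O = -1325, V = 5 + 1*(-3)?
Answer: 157511941/759 ≈ 2.0753e+5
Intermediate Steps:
V = 2 (V = 5 - 3 = 2)
j = -281/3 (j = -1/3 + (1/6)*(-560) = -1/3 - 280/3 = -281/3 ≈ -93.667)
a = -343856/2277 (a = 8*(285/(2*(-10) + 5) - 281/3/(-759)) = 8*(285/(-20 + 5) - 281/3*(-1/759)) = 8*(285/(-15) + 281/2277) = 8*(285*(-1/15) + 281/2277) = 8*(-19 + 281/2277) = 8*(-42982/2277) = -343856/2277 ≈ -151.01)
O + a*(-1383) = -1325 - 343856/2277*(-1383) = -1325 + 158517616/759 = 157511941/759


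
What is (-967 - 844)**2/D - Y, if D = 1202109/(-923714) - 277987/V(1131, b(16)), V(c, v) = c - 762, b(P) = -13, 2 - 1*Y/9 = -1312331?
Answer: -3039190518320543169/257224061939 ≈ -1.1815e+7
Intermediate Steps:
Y = 11810997 (Y = 18 - 9*(-1312331) = 18 + 11810979 = 11810997)
V(c, v) = -762 + c
D = -257224061939/340850466 (D = 1202109/(-923714) - 277987/(-762 + 1131) = 1202109*(-1/923714) - 277987/369 = -1202109/923714 - 277987*1/369 = -1202109/923714 - 277987/369 = -257224061939/340850466 ≈ -754.65)
(-967 - 844)**2/D - Y = (-967 - 844)**2/(-257224061939/340850466) - 1*11810997 = (-1811)**2*(-340850466/257224061939) - 11810997 = 3279721*(-340850466/257224061939) - 11810997 = -1117894431199986/257224061939 - 11810997 = -3039190518320543169/257224061939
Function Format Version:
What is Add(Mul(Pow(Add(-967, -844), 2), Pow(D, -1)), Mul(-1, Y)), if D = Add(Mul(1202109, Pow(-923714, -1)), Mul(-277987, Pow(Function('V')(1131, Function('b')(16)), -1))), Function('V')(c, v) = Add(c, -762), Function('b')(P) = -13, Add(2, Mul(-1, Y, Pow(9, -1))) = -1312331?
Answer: Rational(-3039190518320543169, 257224061939) ≈ -1.1815e+7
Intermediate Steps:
Y = 11810997 (Y = Add(18, Mul(-9, -1312331)) = Add(18, 11810979) = 11810997)
Function('V')(c, v) = Add(-762, c)
D = Rational(-257224061939, 340850466) (D = Add(Mul(1202109, Pow(-923714, -1)), Mul(-277987, Pow(Add(-762, 1131), -1))) = Add(Mul(1202109, Rational(-1, 923714)), Mul(-277987, Pow(369, -1))) = Add(Rational(-1202109, 923714), Mul(-277987, Rational(1, 369))) = Add(Rational(-1202109, 923714), Rational(-277987, 369)) = Rational(-257224061939, 340850466) ≈ -754.65)
Add(Mul(Pow(Add(-967, -844), 2), Pow(D, -1)), Mul(-1, Y)) = Add(Mul(Pow(Add(-967, -844), 2), Pow(Rational(-257224061939, 340850466), -1)), Mul(-1, 11810997)) = Add(Mul(Pow(-1811, 2), Rational(-340850466, 257224061939)), -11810997) = Add(Mul(3279721, Rational(-340850466, 257224061939)), -11810997) = Add(Rational(-1117894431199986, 257224061939), -11810997) = Rational(-3039190518320543169, 257224061939)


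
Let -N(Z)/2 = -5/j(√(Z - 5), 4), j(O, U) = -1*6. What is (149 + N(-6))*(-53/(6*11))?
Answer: -11713/99 ≈ -118.31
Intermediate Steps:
j(O, U) = -6
N(Z) = -5/3 (N(Z) = -(-10)/(-6) = -(-10)*(-1)/6 = -2*⅚ = -5/3)
(149 + N(-6))*(-53/(6*11)) = (149 - 5/3)*(-53/(6*11)) = 442*(-53/66)/3 = 442*(-53*1/66)/3 = (442/3)*(-53/66) = -11713/99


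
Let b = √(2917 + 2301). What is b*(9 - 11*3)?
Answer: -24*√5218 ≈ -1733.7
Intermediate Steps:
b = √5218 ≈ 72.236
b*(9 - 11*3) = √5218*(9 - 11*3) = √5218*(9 - 33) = √5218*(-24) = -24*√5218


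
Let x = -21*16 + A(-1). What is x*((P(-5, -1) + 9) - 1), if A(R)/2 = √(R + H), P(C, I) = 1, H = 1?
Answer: -3024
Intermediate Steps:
A(R) = 2*√(1 + R) (A(R) = 2*√(R + 1) = 2*√(1 + R))
x = -336 (x = -21*16 + 2*√(1 - 1) = -336 + 2*√0 = -336 + 2*0 = -336 + 0 = -336)
x*((P(-5, -1) + 9) - 1) = -336*((1 + 9) - 1) = -336*(10 - 1) = -336*9 = -3024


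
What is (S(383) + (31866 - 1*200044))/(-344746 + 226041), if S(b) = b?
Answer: 33559/23741 ≈ 1.4135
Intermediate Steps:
(S(383) + (31866 - 1*200044))/(-344746 + 226041) = (383 + (31866 - 1*200044))/(-344746 + 226041) = (383 + (31866 - 200044))/(-118705) = (383 - 168178)*(-1/118705) = -167795*(-1/118705) = 33559/23741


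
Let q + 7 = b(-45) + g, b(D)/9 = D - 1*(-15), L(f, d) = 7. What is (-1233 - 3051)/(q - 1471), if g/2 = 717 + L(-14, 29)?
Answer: 357/25 ≈ 14.280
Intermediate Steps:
b(D) = 135 + 9*D (b(D) = 9*(D - 1*(-15)) = 9*(D + 15) = 9*(15 + D) = 135 + 9*D)
g = 1448 (g = 2*(717 + 7) = 2*724 = 1448)
q = 1171 (q = -7 + ((135 + 9*(-45)) + 1448) = -7 + ((135 - 405) + 1448) = -7 + (-270 + 1448) = -7 + 1178 = 1171)
(-1233 - 3051)/(q - 1471) = (-1233 - 3051)/(1171 - 1471) = -4284/(-300) = -4284*(-1/300) = 357/25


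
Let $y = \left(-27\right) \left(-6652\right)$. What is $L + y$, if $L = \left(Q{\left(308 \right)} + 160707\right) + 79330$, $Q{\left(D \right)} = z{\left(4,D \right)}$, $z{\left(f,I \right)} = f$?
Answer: $419645$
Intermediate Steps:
$Q{\left(D \right)} = 4$
$y = 179604$
$L = 240041$ ($L = \left(4 + 160707\right) + 79330 = 160711 + 79330 = 240041$)
$L + y = 240041 + 179604 = 419645$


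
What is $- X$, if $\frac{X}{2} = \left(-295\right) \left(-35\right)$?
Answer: $-20650$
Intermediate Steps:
$X = 20650$ ($X = 2 \left(\left(-295\right) \left(-35\right)\right) = 2 \cdot 10325 = 20650$)
$- X = \left(-1\right) 20650 = -20650$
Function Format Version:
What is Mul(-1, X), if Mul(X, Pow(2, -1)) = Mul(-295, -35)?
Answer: -20650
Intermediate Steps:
X = 20650 (X = Mul(2, Mul(-295, -35)) = Mul(2, 10325) = 20650)
Mul(-1, X) = Mul(-1, 20650) = -20650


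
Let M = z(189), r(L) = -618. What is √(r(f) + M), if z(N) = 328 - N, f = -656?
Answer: I*√479 ≈ 21.886*I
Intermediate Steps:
M = 139 (M = 328 - 1*189 = 328 - 189 = 139)
√(r(f) + M) = √(-618 + 139) = √(-479) = I*√479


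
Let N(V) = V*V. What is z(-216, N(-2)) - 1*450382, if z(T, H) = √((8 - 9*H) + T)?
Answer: -450382 + 2*I*√61 ≈ -4.5038e+5 + 15.62*I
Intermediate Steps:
N(V) = V²
z(T, H) = √(8 + T - 9*H)
z(-216, N(-2)) - 1*450382 = √(8 - 216 - 9*(-2)²) - 1*450382 = √(8 - 216 - 9*4) - 450382 = √(8 - 216 - 36) - 450382 = √(-244) - 450382 = 2*I*√61 - 450382 = -450382 + 2*I*√61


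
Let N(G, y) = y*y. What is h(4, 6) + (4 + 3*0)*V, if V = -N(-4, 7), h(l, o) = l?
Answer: -192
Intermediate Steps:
N(G, y) = y²
V = -49 (V = -1*7² = -1*49 = -49)
h(4, 6) + (4 + 3*0)*V = 4 + (4 + 3*0)*(-49) = 4 + (4 + 0)*(-49) = 4 + 4*(-49) = 4 - 196 = -192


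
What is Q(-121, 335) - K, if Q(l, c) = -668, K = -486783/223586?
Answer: -13533515/20326 ≈ -665.82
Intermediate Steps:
K = -44253/20326 (K = -486783*1/223586 = -44253/20326 ≈ -2.1772)
Q(-121, 335) - K = -668 - 1*(-44253/20326) = -668 + 44253/20326 = -13533515/20326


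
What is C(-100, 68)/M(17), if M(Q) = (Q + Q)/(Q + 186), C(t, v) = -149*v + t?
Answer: -1038548/17 ≈ -61091.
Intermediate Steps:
C(t, v) = t - 149*v
M(Q) = 2*Q/(186 + Q) (M(Q) = (2*Q)/(186 + Q) = 2*Q/(186 + Q))
C(-100, 68)/M(17) = (-100 - 149*68)/((2*17/(186 + 17))) = (-100 - 10132)/((2*17/203)) = -10232/(2*17*(1/203)) = -10232/34/203 = -10232*203/34 = -1038548/17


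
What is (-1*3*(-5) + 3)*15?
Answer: 270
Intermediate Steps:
(-1*3*(-5) + 3)*15 = (-3*(-5) + 3)*15 = (15 + 3)*15 = 18*15 = 270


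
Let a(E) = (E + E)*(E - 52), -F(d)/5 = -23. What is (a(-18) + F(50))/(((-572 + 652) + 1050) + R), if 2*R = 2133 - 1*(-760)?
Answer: 5270/5153 ≈ 1.0227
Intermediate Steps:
F(d) = 115 (F(d) = -5*(-23) = 115)
R = 2893/2 (R = (2133 - 1*(-760))/2 = (2133 + 760)/2 = (1/2)*2893 = 2893/2 ≈ 1446.5)
a(E) = 2*E*(-52 + E) (a(E) = (2*E)*(-52 + E) = 2*E*(-52 + E))
(a(-18) + F(50))/(((-572 + 652) + 1050) + R) = (2*(-18)*(-52 - 18) + 115)/(((-572 + 652) + 1050) + 2893/2) = (2*(-18)*(-70) + 115)/((80 + 1050) + 2893/2) = (2520 + 115)/(1130 + 2893/2) = 2635/(5153/2) = 2635*(2/5153) = 5270/5153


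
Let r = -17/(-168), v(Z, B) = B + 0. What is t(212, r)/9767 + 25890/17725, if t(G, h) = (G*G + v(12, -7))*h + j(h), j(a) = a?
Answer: 5602270469/2908417260 ≈ 1.9262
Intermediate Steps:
v(Z, B) = B
r = 17/168 (r = -17*(-1/168) = 17/168 ≈ 0.10119)
t(G, h) = h + h*(-7 + G**2) (t(G, h) = (G*G - 7)*h + h = (G**2 - 7)*h + h = (-7 + G**2)*h + h = h*(-7 + G**2) + h = h + h*(-7 + G**2))
t(212, r)/9767 + 25890/17725 = (17*(-6 + 212**2)/168)/9767 + 25890/17725 = (17*(-6 + 44944)/168)*(1/9767) + 25890*(1/17725) = ((17/168)*44938)*(1/9767) + 5178/3545 = (381973/84)*(1/9767) + 5178/3545 = 381973/820428 + 5178/3545 = 5602270469/2908417260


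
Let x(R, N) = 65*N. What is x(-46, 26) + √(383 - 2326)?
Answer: 1690 + I*√1943 ≈ 1690.0 + 44.079*I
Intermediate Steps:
x(-46, 26) + √(383 - 2326) = 65*26 + √(383 - 2326) = 1690 + √(-1943) = 1690 + I*√1943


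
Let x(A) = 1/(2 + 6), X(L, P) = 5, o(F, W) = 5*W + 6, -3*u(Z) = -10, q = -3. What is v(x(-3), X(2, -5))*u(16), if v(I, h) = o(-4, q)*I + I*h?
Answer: -5/3 ≈ -1.6667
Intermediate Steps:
u(Z) = 10/3 (u(Z) = -⅓*(-10) = 10/3)
o(F, W) = 6 + 5*W
x(A) = ⅛ (x(A) = 1/8 = ⅛)
v(I, h) = -9*I + I*h (v(I, h) = (6 + 5*(-3))*I + I*h = (6 - 15)*I + I*h = -9*I + I*h)
v(x(-3), X(2, -5))*u(16) = ((-9 + 5)/8)*(10/3) = ((⅛)*(-4))*(10/3) = -½*10/3 = -5/3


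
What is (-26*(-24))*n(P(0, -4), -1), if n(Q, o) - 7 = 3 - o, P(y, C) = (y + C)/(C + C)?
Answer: 6864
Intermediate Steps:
P(y, C) = (C + y)/(2*C) (P(y, C) = (C + y)/((2*C)) = (C + y)*(1/(2*C)) = (C + y)/(2*C))
n(Q, o) = 10 - o (n(Q, o) = 7 + (3 - o) = 10 - o)
(-26*(-24))*n(P(0, -4), -1) = (-26*(-24))*(10 - 1*(-1)) = 624*(10 + 1) = 624*11 = 6864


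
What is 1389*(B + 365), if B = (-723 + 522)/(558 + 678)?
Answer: 208784757/412 ≈ 5.0676e+5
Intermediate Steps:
B = -67/412 (B = -201/1236 = -201*1/1236 = -67/412 ≈ -0.16262)
1389*(B + 365) = 1389*(-67/412 + 365) = 1389*(150313/412) = 208784757/412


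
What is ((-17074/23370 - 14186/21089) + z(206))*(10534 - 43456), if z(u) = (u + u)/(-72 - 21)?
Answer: 15775007526162/82141655 ≈ 1.9205e+5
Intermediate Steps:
z(u) = -2*u/93 (z(u) = (2*u)/(-93) = (2*u)*(-1/93) = -2*u/93)
((-17074/23370 - 14186/21089) + z(206))*(10534 - 43456) = ((-17074/23370 - 14186/21089) - 2/93*206)*(10534 - 43456) = ((-17074*1/23370 - 14186*1/21089) - 412/93)*(-32922) = ((-8537/11685 - 14186/21089) - 412/93)*(-32922) = (-345800203/246424965 - 412/93)*(-32922) = -14854056051/2546391305*(-32922) = 15775007526162/82141655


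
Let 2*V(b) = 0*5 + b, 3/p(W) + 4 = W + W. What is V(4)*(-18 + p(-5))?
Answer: -255/7 ≈ -36.429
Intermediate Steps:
p(W) = 3/(-4 + 2*W) (p(W) = 3/(-4 + (W + W)) = 3/(-4 + 2*W))
V(b) = b/2 (V(b) = (0*5 + b)/2 = (0 + b)/2 = b/2)
V(4)*(-18 + p(-5)) = ((½)*4)*(-18 + 3/(2*(-2 - 5))) = 2*(-18 + (3/2)/(-7)) = 2*(-18 + (3/2)*(-⅐)) = 2*(-18 - 3/14) = 2*(-255/14) = -255/7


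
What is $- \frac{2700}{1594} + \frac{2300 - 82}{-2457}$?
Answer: $- \frac{5084696}{1958229} \approx -2.5966$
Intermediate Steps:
$- \frac{2700}{1594} + \frac{2300 - 82}{-2457} = \left(-2700\right) \frac{1}{1594} + 2218 \left(- \frac{1}{2457}\right) = - \frac{1350}{797} - \frac{2218}{2457} = - \frac{5084696}{1958229}$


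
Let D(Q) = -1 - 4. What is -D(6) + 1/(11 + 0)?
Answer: 56/11 ≈ 5.0909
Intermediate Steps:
D(Q) = -5
-D(6) + 1/(11 + 0) = -1*(-5) + 1/(11 + 0) = 5 + 1/11 = 56/11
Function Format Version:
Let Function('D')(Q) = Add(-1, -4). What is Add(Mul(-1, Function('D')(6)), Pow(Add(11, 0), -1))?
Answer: Rational(56, 11) ≈ 5.0909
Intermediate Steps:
Function('D')(Q) = -5
Add(Mul(-1, Function('D')(6)), Pow(Add(11, 0), -1)) = Add(Mul(-1, -5), Pow(Add(11, 0), -1)) = Add(5, Pow(11, -1)) = Add(5, Rational(1, 11)) = Rational(56, 11)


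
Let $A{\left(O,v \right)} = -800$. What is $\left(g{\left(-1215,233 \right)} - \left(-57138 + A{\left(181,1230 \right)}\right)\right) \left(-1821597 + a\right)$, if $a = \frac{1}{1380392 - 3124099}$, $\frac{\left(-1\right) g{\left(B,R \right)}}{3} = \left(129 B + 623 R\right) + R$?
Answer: $- \frac{292117673549837360}{1743707} \approx -1.6753 \cdot 10^{11}$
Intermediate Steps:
$g{\left(B,R \right)} = - 1872 R - 387 B$ ($g{\left(B,R \right)} = - 3 \left(\left(129 B + 623 R\right) + R\right) = - 3 \left(129 B + 624 R\right) = - 1872 R - 387 B$)
$a = - \frac{1}{1743707}$ ($a = \frac{1}{-1743707} = - \frac{1}{1743707} \approx -5.7349 \cdot 10^{-7}$)
$\left(g{\left(-1215,233 \right)} - \left(-57138 + A{\left(181,1230 \right)}\right)\right) \left(-1821597 + a\right) = \left(\left(\left(-1872\right) 233 - -470205\right) + \left(57138 - -800\right)\right) \left(-1821597 - \frac{1}{1743707}\right) = \left(\left(-436176 + 470205\right) + \left(57138 + 800\right)\right) \left(- \frac{3176331440080}{1743707}\right) = \left(34029 + 57938\right) \left(- \frac{3176331440080}{1743707}\right) = 91967 \left(- \frac{3176331440080}{1743707}\right) = - \frac{292117673549837360}{1743707}$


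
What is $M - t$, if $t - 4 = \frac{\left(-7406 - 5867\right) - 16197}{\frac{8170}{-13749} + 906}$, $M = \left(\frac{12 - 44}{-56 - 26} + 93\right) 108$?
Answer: $\frac{2581196318131}{255192692} \approx 10115.0$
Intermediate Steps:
$M = \frac{413532}{41}$ ($M = \left(- \frac{32}{-82} + 93\right) 108 = \left(\left(-32\right) \left(- \frac{1}{82}\right) + 93\right) 108 = \left(\frac{16}{41} + 93\right) 108 = \frac{3829}{41} \cdot 108 = \frac{413532}{41} \approx 10086.0$)
$t = - \frac{177694667}{6224212}$ ($t = 4 + \frac{\left(-7406 - 5867\right) - 16197}{\frac{8170}{-13749} + 906} = 4 + \frac{-13273 - 16197}{8170 \left(- \frac{1}{13749}\right) + 906} = 4 - \frac{29470}{- \frac{8170}{13749} + 906} = 4 - \frac{29470}{\frac{12448424}{13749}} = 4 - \frac{202591515}{6224212} = - \frac{177694667}{6224212} \approx -28.549$)
$M - t = \frac{413532}{41} - - \frac{177694667}{6224212} = \frac{413532}{41} + \frac{177694667}{6224212} = \frac{2581196318131}{255192692}$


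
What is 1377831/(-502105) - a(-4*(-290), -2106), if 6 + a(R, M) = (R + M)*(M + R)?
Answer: -449340163381/502105 ≈ -8.9491e+5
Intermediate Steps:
a(R, M) = -6 + (M + R)² (a(R, M) = -6 + (R + M)*(M + R) = -6 + (M + R)*(M + R) = -6 + (M + R)²)
1377831/(-502105) - a(-4*(-290), -2106) = 1377831/(-502105) - (-6 + (-2106 - 4*(-290))²) = 1377831*(-1/502105) - (-6 + (-2106 + 1160)²) = -1377831/502105 - (-6 + (-946)²) = -1377831/502105 - (-6 + 894916) = -1377831/502105 - 1*894910 = -1377831/502105 - 894910 = -449340163381/502105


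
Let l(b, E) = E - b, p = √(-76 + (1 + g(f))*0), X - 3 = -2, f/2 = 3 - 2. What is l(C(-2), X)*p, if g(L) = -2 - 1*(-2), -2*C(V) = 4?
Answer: 6*I*√19 ≈ 26.153*I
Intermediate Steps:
C(V) = -2 (C(V) = -½*4 = -2)
f = 2 (f = 2*(3 - 2) = 2*1 = 2)
X = 1 (X = 3 - 2 = 1)
g(L) = 0 (g(L) = -2 + 2 = 0)
p = 2*I*√19 (p = √(-76 + (1 + 0)*0) = √(-76 + 1*0) = √(-76 + 0) = √(-76) = 2*I*√19 ≈ 8.7178*I)
l(C(-2), X)*p = (1 - 1*(-2))*(2*I*√19) = (1 + 2)*(2*I*√19) = 3*(2*I*√19) = 6*I*√19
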